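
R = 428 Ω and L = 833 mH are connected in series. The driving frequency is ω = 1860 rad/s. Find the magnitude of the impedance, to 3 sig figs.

X_L = ωL = 1550 Ω
Z = 428 + j1550 Ω
|Z| = √(428² + 1550²) = 1610 Ω

1610 Ω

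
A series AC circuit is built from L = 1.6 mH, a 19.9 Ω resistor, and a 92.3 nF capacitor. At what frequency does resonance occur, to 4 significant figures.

13.10 kHz

ω₀ = 1/√(LC) = 1/√(0.0016 × 9.23e-08) = 82290 rad/s
f₀ = ω₀/(2π) = 13.10 kHz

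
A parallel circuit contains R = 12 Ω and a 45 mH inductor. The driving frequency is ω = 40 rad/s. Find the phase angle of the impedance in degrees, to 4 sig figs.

X_L = ωL = 1.800 Ω
Parallel: admittances add. Y = 1/R + 1/(jωL)
Y = (0.08333 − j0.5556) S
|Y| = 0.5618 S → |Z| = 1/|Y| = 1.780 Ω, ∠Z = −∠Y = 81.47°

81.47°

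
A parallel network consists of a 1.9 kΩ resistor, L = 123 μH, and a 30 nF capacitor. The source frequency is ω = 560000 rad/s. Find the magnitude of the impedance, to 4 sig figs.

427.0 Ω

X_L = ωL = 68.88 Ω
X_C = 1/(ωC) = 59.52 Ω
Parallel: admittances add. Y = 1/R + 1/(jωL) + jωC
Y = (0.0005263 + j0.002282) S
|Y| = 0.002342 S → |Z| = 1/|Y| = 427.0 Ω, ∠Z = −∠Y = -77.01°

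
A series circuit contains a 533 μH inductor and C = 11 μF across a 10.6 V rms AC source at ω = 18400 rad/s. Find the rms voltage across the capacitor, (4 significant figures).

X_L = ωL = 9.807 Ω
X_C = 1/(ωC) = 4.941 Ω
Net reactance X = X_L − X_C = 4.866 Ω
Z = j4.866 Ω
|Z| = √(0² + 4.866²) = 4.866 Ω
I = V/|Z| = 2.178 A
V_C = I·|Z_C| = 2.178 × 4.941 = 10.76 V

10.76 V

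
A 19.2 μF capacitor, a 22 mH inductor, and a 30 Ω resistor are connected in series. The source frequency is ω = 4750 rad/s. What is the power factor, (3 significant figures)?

0.305

X_L = ωL = 104 Ω
X_C = 1/(ωC) = 11.0 Ω
Net reactance X = X_L − X_C = 93.5 Ω
Z = 30.0 + j93.5 Ω
|Z| = √(30.0² + 93.5²) = 98.2 Ω
∠Z = arctan(93.5/30.0) = 72.2°
cos φ = cos(72.2°) = 0.305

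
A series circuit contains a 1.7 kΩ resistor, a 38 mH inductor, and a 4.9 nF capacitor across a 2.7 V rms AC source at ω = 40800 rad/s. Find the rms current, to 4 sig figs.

701.7 μA

X_L = ωL = 1550 Ω
X_C = 1/(ωC) = 5002 Ω
Net reactance X = X_L − X_C = -3452 Ω
Z = 1700 − j3452 Ω
|Z| = √(1700² + 3452²) = 3848 Ω
I = V/|Z| = 2.7/3848 = 701.7 μA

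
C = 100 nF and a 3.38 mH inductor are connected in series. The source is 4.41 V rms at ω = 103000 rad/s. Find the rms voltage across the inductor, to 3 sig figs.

X_L = ωL = 348 Ω
X_C = 1/(ωC) = 97.1 Ω
Net reactance X = X_L − X_C = 251 Ω
Z = j251 Ω
|Z| = √(0² + 251²) = 251 Ω
I = V/|Z| = 17.6 mA
V_L = I·|Z_L| = 0.0176 × 348 = 6.12 V

6.12 V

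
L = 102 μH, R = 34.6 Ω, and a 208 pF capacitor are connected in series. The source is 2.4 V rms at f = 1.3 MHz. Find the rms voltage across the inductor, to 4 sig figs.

ω = 2πf = 8.168e+06 rad/s
X_L = ωL = 833.2 Ω
X_C = 1/(ωC) = 588.6 Ω
Net reactance X = X_L − X_C = 244.6 Ω
Z = 34.60 + j244.6 Ω
|Z| = √(34.60² + 244.6²) = 247.0 Ω
I = V/|Z| = 9.717 mA
V_L = I·|Z_L| = 0.009717 × 833.2 = 8.096 V

8.096 V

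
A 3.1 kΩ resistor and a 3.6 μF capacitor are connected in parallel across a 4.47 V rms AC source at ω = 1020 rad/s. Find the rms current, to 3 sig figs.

X_C = 1/(ωC) = 272 Ω
Parallel: admittances add. Y = 1/R + jωC
Y = (0.000323 + j0.00367) S
|Y| = 0.00369 S → |Z| = 1/|Y| = 271 Ω, ∠Z = −∠Y = -85.0°
I = V/|Z| = 4.47/271 = 16.5 mA

16.5 mA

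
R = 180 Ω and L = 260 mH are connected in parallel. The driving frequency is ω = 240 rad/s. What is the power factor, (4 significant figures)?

0.3275

X_L = ωL = 62.40 Ω
Parallel: admittances add. Y = 1/R + 1/(jωL)
Y = (0.005556 − j0.01603) S
|Y| = 0.01696 S → |Z| = 1/|Y| = 58.96 Ω, ∠Z = −∠Y = 70.88°
cos φ = cos(70.88°) = 0.3275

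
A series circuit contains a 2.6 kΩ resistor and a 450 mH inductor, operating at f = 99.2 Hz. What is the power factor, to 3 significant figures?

0.994

ω = 2πf = 623.3 rad/s
X_L = ωL = 280 Ω
Z = 2600 + j280 Ω
|Z| = √(2600² + 280²) = 2620 Ω
∠Z = arctan(280/2600) = 6.16°
cos φ = cos(6.16°) = 0.994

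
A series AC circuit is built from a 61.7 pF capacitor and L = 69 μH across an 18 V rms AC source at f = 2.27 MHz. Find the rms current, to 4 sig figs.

ω = 2πf = 1.426e+07 rad/s
X_L = ωL = 984.1 Ω
X_C = 1/(ωC) = 1136 Ω
Net reactance X = X_L − X_C = -152.2 Ω
Z = − j152.2 Ω
|Z| = √(0² + 152.2²) = 152.2 Ω
I = V/|Z| = 18/152.2 = 118.3 mA

118.3 mA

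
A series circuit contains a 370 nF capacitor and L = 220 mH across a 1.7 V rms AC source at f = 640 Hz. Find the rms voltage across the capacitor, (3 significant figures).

ω = 2πf = 4021 rad/s
X_L = ωL = 885 Ω
X_C = 1/(ωC) = 672 Ω
Net reactance X = X_L − X_C = 213 Ω
Z = j213 Ω
|Z| = √(0² + 213²) = 213 Ω
I = V/|Z| = 8.00 mA
V_C = I·|Z_C| = 0.00800 × 672 = 5.38 V

5.38 V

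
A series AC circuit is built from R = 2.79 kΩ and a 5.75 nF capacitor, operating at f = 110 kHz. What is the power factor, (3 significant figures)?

0.996

ω = 2πf = 691200 rad/s
X_C = 1/(ωC) = 252 Ω
Z = 2790 − j252 Ω
|Z| = √(2790² + 252²) = 2800 Ω
∠Z = arctan(-252/2790) = -5.15°
cos φ = cos(-5.15°) = 0.996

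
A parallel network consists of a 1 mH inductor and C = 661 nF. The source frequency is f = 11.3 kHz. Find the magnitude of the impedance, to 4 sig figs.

30.44 Ω

ω = 2πf = 71000 rad/s
X_L = ωL = 71.00 Ω
X_C = 1/(ωC) = 21.31 Ω
Parallel: admittances add. Y = 1/(jωL) + jωC
Y = (0 + j0.03285) S
|Y| = 0.03285 S → |Z| = 1/|Y| = 30.44 Ω, ∠Z = −∠Y = -90.00°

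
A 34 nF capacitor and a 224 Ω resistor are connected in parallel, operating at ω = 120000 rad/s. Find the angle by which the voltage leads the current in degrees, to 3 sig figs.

-42.4°

X_C = 1/(ωC) = 245 Ω
Parallel: admittances add. Y = 1/R + jωC
Y = (0.00446 + j0.00408) S
|Y| = 0.00605 S → |Z| = 1/|Y| = 165 Ω, ∠Z = −∠Y = -42.4°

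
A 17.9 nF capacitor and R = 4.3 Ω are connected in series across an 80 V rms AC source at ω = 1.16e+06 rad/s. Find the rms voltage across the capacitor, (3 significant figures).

X_C = 1/(ωC) = 48.2 Ω
Z = 4.30 − j48.2 Ω
|Z| = √(4.30² + 48.2²) = 48.4 Ω
I = V/|Z| = 1.65 A
V_C = I·|Z_C| = 1.65 × 48.2 = 79.7 V

79.7 V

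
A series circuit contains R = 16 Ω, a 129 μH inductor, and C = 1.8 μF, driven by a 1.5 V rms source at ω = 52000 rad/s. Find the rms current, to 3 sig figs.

X_L = ωL = 6.71 Ω
X_C = 1/(ωC) = 10.7 Ω
Net reactance X = X_L − X_C = -3.98 Ω
Z = 16.0 − j3.98 Ω
|Z| = √(16.0² + 3.98²) = 16.5 Ω
I = V/|Z| = 1.5/16.5 = 91.0 mA

91.0 mA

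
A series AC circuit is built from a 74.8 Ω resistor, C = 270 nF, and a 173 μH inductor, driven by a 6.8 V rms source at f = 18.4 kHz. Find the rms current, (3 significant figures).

ω = 2πf = 115600 rad/s
X_L = ωL = 20.0 Ω
X_C = 1/(ωC) = 32.0 Ω
Net reactance X = X_L − X_C = -12.0 Ω
Z = 74.8 − j12.0 Ω
|Z| = √(74.8² + 12.0²) = 75.8 Ω
I = V/|Z| = 6.8/75.8 = 89.8 mA

89.8 mA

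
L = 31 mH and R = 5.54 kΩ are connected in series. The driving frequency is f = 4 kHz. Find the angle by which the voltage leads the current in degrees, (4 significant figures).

8.005°

ω = 2πf = 25130 rad/s
X_L = ωL = 779.1 Ω
Z = 5540 + j779.1 Ω
|Z| = √(5540² + 779.1²) = 5595 Ω
∠Z = arctan(779.1/5540) = 8.005°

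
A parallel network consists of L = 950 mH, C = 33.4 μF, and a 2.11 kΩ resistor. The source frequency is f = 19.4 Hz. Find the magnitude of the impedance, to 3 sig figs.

ω = 2πf = 121.9 rad/s
X_L = ωL = 116 Ω
X_C = 1/(ωC) = 246 Ω
Parallel: admittances add. Y = 1/R + 1/(jωL) + jωC
Y = (0.000474 − j0.00456) S
|Y| = 0.00459 S → |Z| = 1/|Y| = 218 Ω, ∠Z = −∠Y = 84.1°

218 Ω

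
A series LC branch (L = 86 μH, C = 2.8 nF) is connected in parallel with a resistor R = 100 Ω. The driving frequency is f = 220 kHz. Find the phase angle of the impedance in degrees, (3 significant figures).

-35.6°

ω = 2πf = 1.382e+06 rad/s
X_L = ωL = 119 Ω
X_C = 1/(ωC) = 258 Ω
Branch 1: Z₁ = R = 100 Ω
Branch 2 (series LC): Z₂ = j(X_L − X_C) = −j139 Ω
Parallel: Z = Z₁Z₂/(Z₁+Z₂), |Z| = 81.3 Ω, ∠Z = -35.6°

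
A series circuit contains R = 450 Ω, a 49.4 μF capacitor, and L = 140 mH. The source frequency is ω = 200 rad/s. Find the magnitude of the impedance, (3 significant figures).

X_L = ωL = 28.0 Ω
X_C = 1/(ωC) = 101 Ω
Net reactance X = X_L − X_C = -73.2 Ω
Z = 450 − j73.2 Ω
|Z| = √(450² + 73.2²) = 456 Ω

456 Ω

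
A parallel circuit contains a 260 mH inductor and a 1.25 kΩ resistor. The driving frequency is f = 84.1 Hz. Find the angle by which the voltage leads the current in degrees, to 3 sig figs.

83.7°

ω = 2πf = 528.4 rad/s
X_L = ωL = 137 Ω
Parallel: admittances add. Y = 1/R + 1/(jωL)
Y = (0.000800 − j0.00728) S
|Y| = 0.00732 S → |Z| = 1/|Y| = 137 Ω, ∠Z = −∠Y = 83.7°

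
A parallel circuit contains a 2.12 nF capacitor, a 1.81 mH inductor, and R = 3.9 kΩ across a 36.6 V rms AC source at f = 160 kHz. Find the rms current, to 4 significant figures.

58.65 mA

ω = 2πf = 1.005e+06 rad/s
X_L = ωL = 1820 Ω
X_C = 1/(ωC) = 469.2 Ω
Parallel: admittances add. Y = 1/R + 1/(jωL) + jωC
Y = (0.0002564 + j0.001582) S
|Y| = 0.001602 S → |Z| = 1/|Y| = 624.1 Ω, ∠Z = −∠Y = -80.79°
I = V/|Z| = 36.6/624.1 = 58.65 mA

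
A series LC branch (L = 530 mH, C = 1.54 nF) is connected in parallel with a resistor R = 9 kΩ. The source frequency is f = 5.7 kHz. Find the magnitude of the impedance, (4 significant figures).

ω = 2πf = 35810 rad/s
X_L = ωL = 18980 Ω
X_C = 1/(ωC) = 18130 Ω
Branch 1: Z₁ = R = 9000 Ω
Branch 2 (series LC): Z₂ = j(X_L − X_C) = j850.4 Ω
Parallel: Z = Z₁Z₂/(Z₁+Z₂), |Z| = 846.6 Ω, ∠Z = 84.60°

846.6 Ω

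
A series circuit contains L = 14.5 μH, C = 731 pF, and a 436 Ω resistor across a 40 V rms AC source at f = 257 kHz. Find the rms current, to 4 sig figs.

ω = 2πf = 1.615e+06 rad/s
X_L = ωL = 23.41 Ω
X_C = 1/(ωC) = 847.2 Ω
Net reactance X = X_L − X_C = -823.8 Ω
Z = 436.0 − j823.8 Ω
|Z| = √(436.0² + 823.8²) = 932.0 Ω
I = V/|Z| = 40/932.0 = 42.92 mA

42.92 mA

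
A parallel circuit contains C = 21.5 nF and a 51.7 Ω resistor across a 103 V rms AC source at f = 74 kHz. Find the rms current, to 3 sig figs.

ω = 2πf = 465000 rad/s
X_C = 1/(ωC) = 100 Ω
Parallel: admittances add. Y = 1/R + jωC
Y = (0.0193 + j0.0100) S
|Y| = 0.0218 S → |Z| = 1/|Y| = 45.9 Ω, ∠Z = −∠Y = -27.3°
I = V/|Z| = 103/45.9 = 2.24 A

2.24 A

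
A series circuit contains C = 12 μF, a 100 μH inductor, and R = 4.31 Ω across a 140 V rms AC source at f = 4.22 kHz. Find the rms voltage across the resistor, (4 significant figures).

ω = 2πf = 26520 rad/s
X_L = ωL = 2.652 Ω
X_C = 1/(ωC) = 3.143 Ω
Net reactance X = X_L − X_C = -0.4914 Ω
Z = 4.310 − j0.4914 Ω
|Z| = √(4.310² + 0.4914²) = 4.338 Ω
I = V/|Z| = 32.27 A
V_R = I·|Z_R| = 32.27 × 4.310 = 139.1 V

139.1 V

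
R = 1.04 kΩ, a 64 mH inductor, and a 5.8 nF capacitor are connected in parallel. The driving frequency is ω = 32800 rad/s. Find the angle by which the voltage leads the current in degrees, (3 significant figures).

X_L = ωL = 2100 Ω
X_C = 1/(ωC) = 5260 Ω
Parallel: admittances add. Y = 1/R + 1/(jωL) + jωC
Y = (0.000962 − j0.000286) S
|Y| = 0.00100 S → |Z| = 1/|Y| = 997 Ω, ∠Z = −∠Y = 16.6°

16.6°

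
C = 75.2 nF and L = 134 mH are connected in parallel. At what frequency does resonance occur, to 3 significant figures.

ω₀ = 1/√(LC) = 1/√(0.134 × 7.52e-08) = 9962 rad/s
f₀ = ω₀/(2π) = 1.59 kHz

1.59 kHz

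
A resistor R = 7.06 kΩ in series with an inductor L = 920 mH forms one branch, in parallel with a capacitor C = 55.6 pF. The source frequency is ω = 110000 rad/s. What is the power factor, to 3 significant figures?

0.181

X_L = ωL = 101000 Ω
X_C = 1/(ωC) = 164000 Ω
Branch 1 (R+jX_L): Z₁ = 7060 + j101000 Ω, |Z₁| = 101000 Ω
Branch 2 (−jX_C): Z₂ = −j164000 Ω
Parallel: Z = Z₁Z₂/(Z₁+Z₂), |Z| = 265000 Ω, ∠Z = 79.5°
cos φ = cos(79.5°) = 0.181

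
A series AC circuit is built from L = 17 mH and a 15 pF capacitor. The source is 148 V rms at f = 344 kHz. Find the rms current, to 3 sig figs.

ω = 2πf = 2.161e+06 rad/s
X_L = ωL = 36700 Ω
X_C = 1/(ωC) = 30800 Ω
Net reactance X = X_L − X_C = 5900 Ω
Z = j5900 Ω
|Z| = √(0² + 5900²) = 5900 Ω
I = V/|Z| = 148/5900 = 25.1 mA

25.1 mA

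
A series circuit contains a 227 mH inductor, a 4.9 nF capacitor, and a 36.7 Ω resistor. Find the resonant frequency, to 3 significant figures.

4.77 kHz

ω₀ = 1/√(LC) = 1/√(0.227 × 4.9e-09) = 29980 rad/s
f₀ = ω₀/(2π) = 4.77 kHz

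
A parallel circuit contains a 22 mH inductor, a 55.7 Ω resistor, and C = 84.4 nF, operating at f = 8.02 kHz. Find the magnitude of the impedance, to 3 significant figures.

54.8 Ω

ω = 2πf = 50390 rad/s
X_L = ωL = 1110 Ω
X_C = 1/(ωC) = 235 Ω
Parallel: admittances add. Y = 1/R + 1/(jωL) + jωC
Y = (0.0180 + j0.00335) S
|Y| = 0.0183 S → |Z| = 1/|Y| = 54.8 Ω, ∠Z = −∠Y = -10.6°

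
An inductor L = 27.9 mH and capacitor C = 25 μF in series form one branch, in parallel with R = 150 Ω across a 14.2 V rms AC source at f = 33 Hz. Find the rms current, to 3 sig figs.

ω = 2πf = 207.3 rad/s
X_L = ωL = 5.78 Ω
X_C = 1/(ωC) = 193 Ω
Branch 1: Z₁ = R = 150 Ω
Branch 2 (series LC): Z₂ = j(X_L − X_C) = −j187 Ω
Parallel: Z = Z₁Z₂/(Z₁+Z₂), |Z| = 117 Ω, ∠Z = -38.7°
I = V/|Z| = 14.2/117 = 121 mA

121 mA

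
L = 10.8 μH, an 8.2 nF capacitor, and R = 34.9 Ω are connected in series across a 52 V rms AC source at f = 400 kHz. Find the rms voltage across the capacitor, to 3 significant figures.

ω = 2πf = 2.513e+06 rad/s
X_L = ωL = 27.1 Ω
X_C = 1/(ωC) = 48.5 Ω
Net reactance X = X_L − X_C = -21.4 Ω
Z = 34.9 − j21.4 Ω
|Z| = √(34.9² + 21.4²) = 40.9 Ω
I = V/|Z| = 1.27 A
V_C = I·|Z_C| = 1.27 × 48.5 = 61.6 V

61.6 V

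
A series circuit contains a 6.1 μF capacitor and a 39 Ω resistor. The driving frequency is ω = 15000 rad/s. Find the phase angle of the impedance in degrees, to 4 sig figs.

X_C = 1/(ωC) = 10.93 Ω
Z = 39.00 − j10.93 Ω
|Z| = √(39.00² + 10.93²) = 40.50 Ω
∠Z = arctan(-10.93/39.00) = -15.65°

-15.65°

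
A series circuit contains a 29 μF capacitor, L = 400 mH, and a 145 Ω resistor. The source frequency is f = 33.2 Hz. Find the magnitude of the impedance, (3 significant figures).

167 Ω

ω = 2πf = 208.6 rad/s
X_L = ωL = 83.4 Ω
X_C = 1/(ωC) = 165 Ω
Net reactance X = X_L − X_C = -81.9 Ω
Z = 145 − j81.9 Ω
|Z| = √(145² + 81.9²) = 167 Ω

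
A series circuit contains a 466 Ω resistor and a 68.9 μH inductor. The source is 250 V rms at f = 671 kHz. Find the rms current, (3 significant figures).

ω = 2πf = 4.216e+06 rad/s
X_L = ωL = 290 Ω
Z = 466 + j290 Ω
|Z| = √(466² + 290²) = 549 Ω
I = V/|Z| = 250/549 = 455 mA

455 mA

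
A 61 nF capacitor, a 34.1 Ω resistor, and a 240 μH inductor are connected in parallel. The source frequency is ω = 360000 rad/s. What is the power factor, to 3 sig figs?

X_L = ωL = 86.4 Ω
X_C = 1/(ωC) = 45.5 Ω
Parallel: admittances add. Y = 1/R + 1/(jωL) + jωC
Y = (0.0293 + j0.0104) S
|Y| = 0.0311 S → |Z| = 1/|Y| = 32.1 Ω, ∠Z = −∠Y = -19.5°
cos φ = cos(-19.5°) = 0.943

0.943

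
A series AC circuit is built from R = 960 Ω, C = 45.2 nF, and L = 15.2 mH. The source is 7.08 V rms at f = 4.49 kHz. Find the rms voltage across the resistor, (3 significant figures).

ω = 2πf = 28210 rad/s
X_L = ωL = 429 Ω
X_C = 1/(ωC) = 784 Ω
Net reactance X = X_L − X_C = -355 Ω
Z = 960 − j355 Ω
|Z| = √(960² + 355²) = 1020 Ω
I = V/|Z| = 6.92 mA
V_R = I·|Z_R| = 0.00692 × 960 = 6.64 V

6.64 V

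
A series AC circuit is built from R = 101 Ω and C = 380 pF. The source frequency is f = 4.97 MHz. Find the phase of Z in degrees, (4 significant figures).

-39.84°

ω = 2πf = 3.123e+07 rad/s
X_C = 1/(ωC) = 84.27 Ω
Z = 101.0 − j84.27 Ω
|Z| = √(101.0² + 84.27²) = 131.5 Ω
∠Z = arctan(-84.27/101.0) = -39.84°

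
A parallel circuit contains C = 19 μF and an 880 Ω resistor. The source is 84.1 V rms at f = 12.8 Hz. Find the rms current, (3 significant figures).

160 mA

ω = 2πf = 80.42 rad/s
X_C = 1/(ωC) = 654 Ω
Parallel: admittances add. Y = 1/R + jωC
Y = (0.00114 + j0.00153) S
|Y| = 0.00190 S → |Z| = 1/|Y| = 525 Ω, ∠Z = −∠Y = -53.4°
I = V/|Z| = 84.1/525 = 160 mA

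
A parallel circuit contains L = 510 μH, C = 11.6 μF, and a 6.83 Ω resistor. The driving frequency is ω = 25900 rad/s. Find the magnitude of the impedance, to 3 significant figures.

3.73 Ω

X_L = ωL = 13.2 Ω
X_C = 1/(ωC) = 3.33 Ω
Parallel: admittances add. Y = 1/R + 1/(jωL) + jωC
Y = (0.146 + j0.225) S
|Y| = 0.268 S → |Z| = 1/|Y| = 3.73 Ω, ∠Z = −∠Y = -56.9°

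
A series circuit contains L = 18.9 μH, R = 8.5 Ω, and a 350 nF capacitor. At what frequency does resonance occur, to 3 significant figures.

ω₀ = 1/√(LC) = 1/√(1.89e-05 × 3.5e-07) = 388800 rad/s
f₀ = ω₀/(2π) = 61.9 kHz

61.9 kHz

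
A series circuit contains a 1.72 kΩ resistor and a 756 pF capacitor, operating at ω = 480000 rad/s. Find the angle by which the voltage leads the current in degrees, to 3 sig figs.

X_C = 1/(ωC) = 2760 Ω
Z = 1720 − j2760 Ω
|Z| = √(1720² + 2760²) = 3250 Ω
∠Z = arctan(-2760/1720) = -58.0°

-58.0°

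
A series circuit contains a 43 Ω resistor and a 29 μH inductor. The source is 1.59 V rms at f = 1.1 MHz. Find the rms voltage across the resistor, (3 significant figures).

0.334 V

ω = 2πf = 6.912e+06 rad/s
X_L = ωL = 200 Ω
Z = 43.0 + j200 Ω
|Z| = √(43.0² + 200²) = 205 Ω
I = V/|Z| = 7.76 mA
V_R = I·|Z_R| = 0.00776 × 43.0 = 0.334 V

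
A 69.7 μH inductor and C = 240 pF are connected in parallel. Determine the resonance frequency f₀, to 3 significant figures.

ω₀ = 1/√(LC) = 1/√(6.97e-05 × 2.4e-10) = 7.732e+06 rad/s
f₀ = ω₀/(2π) = 1.23 MHz

1.23 MHz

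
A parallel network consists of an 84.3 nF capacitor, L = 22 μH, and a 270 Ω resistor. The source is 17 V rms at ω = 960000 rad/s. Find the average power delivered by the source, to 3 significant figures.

X_L = ωL = 21.1 Ω
X_C = 1/(ωC) = 12.4 Ω
Parallel: admittances add. Y = 1/R + 1/(jωL) + jωC
Y = (0.00370 + j0.0336) S
|Y| = 0.0338 S → |Z| = 1/|Y| = 29.6 Ω, ∠Z = −∠Y = -83.7°
I = V/|Z| = 574 mA
P = VI cos φ = 17 × 0.574 × cos(-83.7°) = 1.07 W

1.07 W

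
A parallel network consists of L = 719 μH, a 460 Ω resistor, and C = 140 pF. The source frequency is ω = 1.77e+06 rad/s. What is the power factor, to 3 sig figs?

X_L = ωL = 1270 Ω
X_C = 1/(ωC) = 4040 Ω
Parallel: admittances add. Y = 1/R + 1/(jωL) + jωC
Y = (0.00217 − j0.000538) S
|Y| = 0.00224 S → |Z| = 1/|Y| = 447 Ω, ∠Z = −∠Y = 13.9°
cos φ = cos(13.9°) = 0.971

0.971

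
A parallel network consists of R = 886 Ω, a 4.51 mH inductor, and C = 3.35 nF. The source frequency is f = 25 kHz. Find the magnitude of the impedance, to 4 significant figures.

697.1 Ω

ω = 2πf = 157100 rad/s
X_L = ωL = 708.4 Ω
X_C = 1/(ωC) = 1900 Ω
Parallel: admittances add. Y = 1/R + 1/(jωL) + jωC
Y = (0.001129 − j0.0008854) S
|Y| = 0.001434 S → |Z| = 1/|Y| = 697.1 Ω, ∠Z = −∠Y = 38.11°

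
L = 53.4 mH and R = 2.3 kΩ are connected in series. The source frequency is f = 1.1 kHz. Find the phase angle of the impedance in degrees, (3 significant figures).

9.12°

ω = 2πf = 6912 rad/s
X_L = ωL = 369 Ω
Z = 2300 + j369 Ω
|Z| = √(2300² + 369²) = 2330 Ω
∠Z = arctan(369/2300) = 9.12°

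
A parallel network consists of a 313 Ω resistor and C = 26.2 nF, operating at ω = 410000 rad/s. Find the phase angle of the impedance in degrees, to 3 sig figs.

-73.4°

X_C = 1/(ωC) = 93.1 Ω
Parallel: admittances add. Y = 1/R + jωC
Y = (0.00319 + j0.0107) S
|Y| = 0.0112 S → |Z| = 1/|Y| = 89.2 Ω, ∠Z = −∠Y = -73.4°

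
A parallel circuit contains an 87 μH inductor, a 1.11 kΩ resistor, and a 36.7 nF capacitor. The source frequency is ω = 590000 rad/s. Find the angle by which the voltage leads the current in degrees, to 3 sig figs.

-67.5°

X_L = ωL = 51.3 Ω
X_C = 1/(ωC) = 46.2 Ω
Parallel: admittances add. Y = 1/R + 1/(jωL) + jωC
Y = (0.000901 + j0.00217) S
|Y| = 0.00235 S → |Z| = 1/|Y| = 425 Ω, ∠Z = −∠Y = -67.5°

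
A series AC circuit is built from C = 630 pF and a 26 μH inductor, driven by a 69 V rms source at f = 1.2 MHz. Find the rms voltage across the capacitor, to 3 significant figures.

ω = 2πf = 7.54e+06 rad/s
X_L = ωL = 196 Ω
X_C = 1/(ωC) = 211 Ω
Net reactance X = X_L − X_C = -14.5 Ω
Z = − j14.5 Ω
|Z| = √(0² + 14.5²) = 14.5 Ω
I = V/|Z| = 4.76 A
V_C = I·|Z_C| = 4.76 × 211 = 1000 V

1000 V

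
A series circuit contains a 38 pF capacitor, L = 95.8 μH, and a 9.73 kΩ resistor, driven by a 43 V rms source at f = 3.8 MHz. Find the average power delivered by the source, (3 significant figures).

187 mW

ω = 2πf = 2.388e+07 rad/s
X_L = ωL = 2290 Ω
X_C = 1/(ωC) = 1100 Ω
Net reactance X = X_L − X_C = 1190 Ω
Z = 9730 + j1190 Ω
|Z| = √(9730² + 1190²) = 9800 Ω
∠Z = arctan(1190/9730) = 6.94°
I = V/|Z| = 4.39 mA
P = VI cos φ = 43 × 0.00439 × cos(6.94°) = 187 mW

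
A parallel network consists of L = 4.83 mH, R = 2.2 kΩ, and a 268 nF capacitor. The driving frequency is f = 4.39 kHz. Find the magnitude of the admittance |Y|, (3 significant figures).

469 μS

ω = 2πf = 27580 rad/s
X_L = ωL = 133 Ω
X_C = 1/(ωC) = 135 Ω
Parallel: admittances add. Y = 1/R + 1/(jωL) + jωC
Y = (0.000455 − j0.000114) S
|Y| = 0.000469 S → |Z| = 1/|Y| = 2130 Ω, ∠Z = −∠Y = 14.0°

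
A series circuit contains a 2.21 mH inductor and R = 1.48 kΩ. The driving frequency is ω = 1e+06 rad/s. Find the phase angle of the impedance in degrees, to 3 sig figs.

56.2°

X_L = ωL = 2210 Ω
Z = 1480 + j2210 Ω
|Z| = √(1480² + 2210²) = 2660 Ω
∠Z = arctan(2210/1480) = 56.2°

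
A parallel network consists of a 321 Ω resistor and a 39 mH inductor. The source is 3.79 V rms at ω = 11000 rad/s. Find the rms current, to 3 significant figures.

14.7 mA

X_L = ωL = 429 Ω
Parallel: admittances add. Y = 1/R + 1/(jωL)
Y = (0.00312 − j0.00233) S
|Y| = 0.00389 S → |Z| = 1/|Y| = 257 Ω, ∠Z = −∠Y = 36.8°
I = V/|Z| = 3.79/257 = 14.7 mA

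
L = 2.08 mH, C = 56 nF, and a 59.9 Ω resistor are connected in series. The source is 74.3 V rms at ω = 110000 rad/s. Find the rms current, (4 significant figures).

830.4 mA

X_L = ωL = 228.8 Ω
X_C = 1/(ωC) = 162.3 Ω
Net reactance X = X_L − X_C = 66.46 Ω
Z = 59.90 + j66.46 Ω
|Z| = √(59.90² + 66.46²) = 89.47 Ω
I = V/|Z| = 74.3/89.47 = 830.4 mA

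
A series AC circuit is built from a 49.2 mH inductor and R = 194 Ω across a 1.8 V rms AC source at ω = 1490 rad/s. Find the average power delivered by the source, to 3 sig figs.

14.6 mW

X_L = ωL = 73.3 Ω
Z = 194 + j73.3 Ω
|Z| = √(194² + 73.3²) = 207 Ω
∠Z = arctan(73.3/194) = 20.7°
I = V/|Z| = 8.68 mA
P = VI cos φ = 1.8 × 0.00868 × cos(20.7°) = 14.6 mW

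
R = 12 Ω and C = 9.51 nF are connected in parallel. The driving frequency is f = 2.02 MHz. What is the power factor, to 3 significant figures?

ω = 2πf = 1.269e+07 rad/s
X_C = 1/(ωC) = 8.28 Ω
Parallel: admittances add. Y = 1/R + jωC
Y = (0.0833 + j0.121) S
|Y| = 0.147 S → |Z| = 1/|Y| = 6.82 Ω, ∠Z = −∠Y = -55.4°
cos φ = cos(-55.4°) = 0.568

0.568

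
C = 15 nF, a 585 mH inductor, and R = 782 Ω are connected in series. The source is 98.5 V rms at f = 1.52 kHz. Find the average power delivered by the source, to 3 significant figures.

2.97 W

ω = 2πf = 9550 rad/s
X_L = ωL = 5590 Ω
X_C = 1/(ωC) = 6980 Ω
Net reactance X = X_L − X_C = -1390 Ω
Z = 782 − j1390 Ω
|Z| = √(782² + 1390²) = 1600 Ω
∠Z = arctan(-1390/782) = -60.7°
I = V/|Z| = 61.6 mA
P = VI cos φ = 98.5 × 0.0616 × cos(-60.7°) = 2.97 W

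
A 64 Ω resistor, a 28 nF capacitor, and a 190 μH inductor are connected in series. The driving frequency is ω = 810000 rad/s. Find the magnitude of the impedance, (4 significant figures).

X_L = ωL = 153.9 Ω
X_C = 1/(ωC) = 44.09 Ω
Net reactance X = X_L − X_C = 109.8 Ω
Z = 64.00 + j109.8 Ω
|Z| = √(64.00² + 109.8²) = 127.1 Ω

127.1 Ω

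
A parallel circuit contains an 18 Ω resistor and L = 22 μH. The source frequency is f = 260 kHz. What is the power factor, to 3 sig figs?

0.894

ω = 2πf = 1.634e+06 rad/s
X_L = ωL = 35.9 Ω
Parallel: admittances add. Y = 1/R + 1/(jωL)
Y = (0.0556 − j0.0278) S
|Y| = 0.0621 S → |Z| = 1/|Y| = 16.1 Ω, ∠Z = −∠Y = 26.6°
cos φ = cos(26.6°) = 0.894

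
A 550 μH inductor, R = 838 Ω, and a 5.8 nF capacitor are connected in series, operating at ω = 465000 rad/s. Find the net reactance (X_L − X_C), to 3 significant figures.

-115 Ω

X_L = ωL = 256 Ω
X_C = 1/(ωC) = 371 Ω
X = 256 − 371 = -115 Ω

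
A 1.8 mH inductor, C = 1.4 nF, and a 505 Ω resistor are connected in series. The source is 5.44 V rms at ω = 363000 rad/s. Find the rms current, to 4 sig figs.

3.864 mA

X_L = ωL = 653.4 Ω
X_C = 1/(ωC) = 1968 Ω
Net reactance X = X_L − X_C = -1314 Ω
Z = 505.0 − j1314 Ω
|Z| = √(505.0² + 1314²) = 1408 Ω
I = V/|Z| = 5.44/1408 = 3.864 mA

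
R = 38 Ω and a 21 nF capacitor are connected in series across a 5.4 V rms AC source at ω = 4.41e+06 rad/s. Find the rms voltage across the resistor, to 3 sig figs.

5.19 V

X_C = 1/(ωC) = 10.8 Ω
Z = 38.0 − j10.8 Ω
|Z| = √(38.0² + 10.8²) = 39.5 Ω
I = V/|Z| = 137 mA
V_R = I·|Z_R| = 0.137 × 38.0 = 5.19 V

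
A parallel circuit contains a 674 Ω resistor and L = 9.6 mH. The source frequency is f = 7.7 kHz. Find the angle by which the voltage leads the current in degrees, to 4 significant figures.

55.43°

ω = 2πf = 48380 rad/s
X_L = ωL = 464.5 Ω
Parallel: admittances add. Y = 1/R + 1/(jωL)
Y = (0.001484 − j0.002153) S
|Y| = 0.002615 S → |Z| = 1/|Y| = 382.4 Ω, ∠Z = −∠Y = 55.43°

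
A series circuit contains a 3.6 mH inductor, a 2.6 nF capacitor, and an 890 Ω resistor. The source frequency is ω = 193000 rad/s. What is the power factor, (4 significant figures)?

0.5655

X_L = ωL = 694.8 Ω
X_C = 1/(ωC) = 1993 Ω
Net reactance X = X_L − X_C = -1298 Ω
Z = 890.0 − j1298 Ω
|Z| = √(890.0² + 1298²) = 1574 Ω
∠Z = arctan(-1298/890.0) = -55.56°
cos φ = cos(-55.56°) = 0.5655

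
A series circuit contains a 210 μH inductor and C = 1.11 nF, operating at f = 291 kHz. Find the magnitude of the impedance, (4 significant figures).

ω = 2πf = 1.828e+06 rad/s
X_L = ωL = 384.0 Ω
X_C = 1/(ωC) = 492.7 Ω
Net reactance X = X_L − X_C = -108.8 Ω
Z = − j108.8 Ω
|Z| = √(0² + 108.8²) = 108.8 Ω

108.8 Ω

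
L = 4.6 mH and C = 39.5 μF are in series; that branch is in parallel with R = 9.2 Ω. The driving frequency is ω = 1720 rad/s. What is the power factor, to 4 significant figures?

0.5948

X_L = ωL = 7.912 Ω
X_C = 1/(ωC) = 14.72 Ω
Branch 1: Z₁ = R = 9.200 Ω
Branch 2 (series LC): Z₂ = j(X_L − X_C) = −j6.807 Ω
Parallel: Z = Z₁Z₂/(Z₁+Z₂), |Z| = 5.472 Ω, ∠Z = -53.50°
cos φ = cos(-53.50°) = 0.5948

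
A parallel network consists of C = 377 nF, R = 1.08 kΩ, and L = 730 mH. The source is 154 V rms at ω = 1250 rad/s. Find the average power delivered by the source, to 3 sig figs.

22.0 W

X_L = ωL = 912 Ω
X_C = 1/(ωC) = 2120 Ω
Parallel: admittances add. Y = 1/R + 1/(jωL) + jωC
Y = (0.000926 − j0.000625) S
|Y| = 0.00112 S → |Z| = 1/|Y| = 895 Ω, ∠Z = −∠Y = 34.0°
I = V/|Z| = 172 mA
P = VI cos φ = 154 × 0.172 × cos(34.0°) = 22.0 W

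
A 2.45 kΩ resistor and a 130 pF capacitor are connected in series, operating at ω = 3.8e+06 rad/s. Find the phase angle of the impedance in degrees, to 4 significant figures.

-39.56°

X_C = 1/(ωC) = 2024 Ω
Z = 2450 − j2024 Ω
|Z| = √(2450² + 2024²) = 3178 Ω
∠Z = arctan(-2024/2450) = -39.56°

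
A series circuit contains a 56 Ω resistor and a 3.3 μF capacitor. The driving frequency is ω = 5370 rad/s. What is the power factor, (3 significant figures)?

0.704

X_C = 1/(ωC) = 56.4 Ω
Z = 56.0 − j56.4 Ω
|Z| = √(56.0² + 56.4²) = 79.5 Ω
∠Z = arctan(-56.4/56.0) = -45.2°
cos φ = cos(-45.2°) = 0.704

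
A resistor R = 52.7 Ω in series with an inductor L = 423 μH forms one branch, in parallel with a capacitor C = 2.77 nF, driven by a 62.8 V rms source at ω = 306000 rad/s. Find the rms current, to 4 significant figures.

X_L = ωL = 129.4 Ω
X_C = 1/(ωC) = 1180 Ω
Branch 1 (R+jX_L): Z₁ = 52.70 + j129.4 Ω, |Z₁| = 139.8 Ω
Branch 2 (−jX_C): Z₂ = −j1180 Ω
Parallel: Z = Z₁Z₂/(Z₁+Z₂), |Z| = 156.8 Ω, ∠Z = 64.97°
I = V/|Z| = 62.8/156.8 = 400.6 mA

400.6 mA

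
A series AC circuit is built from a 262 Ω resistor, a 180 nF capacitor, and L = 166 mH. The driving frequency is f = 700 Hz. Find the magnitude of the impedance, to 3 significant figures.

ω = 2πf = 4398 rad/s
X_L = ωL = 730 Ω
X_C = 1/(ωC) = 1260 Ω
Net reactance X = X_L − X_C = -533 Ω
Z = 262 − j533 Ω
|Z| = √(262² + 533²) = 594 Ω

594 Ω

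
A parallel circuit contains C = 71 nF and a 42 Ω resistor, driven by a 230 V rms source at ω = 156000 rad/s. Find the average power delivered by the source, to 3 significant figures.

1.26 kW

X_C = 1/(ωC) = 90.3 Ω
Parallel: admittances add. Y = 1/R + jωC
Y = (0.0238 + j0.0111) S
|Y| = 0.0263 S → |Z| = 1/|Y| = 38.1 Ω, ∠Z = −∠Y = -24.9°
I = V/|Z| = 6.04 A
P = VI cos φ = 230 × 6.04 × cos(-24.9°) = 1.26 kW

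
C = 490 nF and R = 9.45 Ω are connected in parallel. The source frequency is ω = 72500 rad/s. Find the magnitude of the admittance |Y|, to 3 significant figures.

X_C = 1/(ωC) = 28.1 Ω
Parallel: admittances add. Y = 1/R + jωC
Y = (0.106 + j0.0355) S
|Y| = 0.112 S → |Z| = 1/|Y| = 8.96 Ω, ∠Z = −∠Y = -18.6°

112 mS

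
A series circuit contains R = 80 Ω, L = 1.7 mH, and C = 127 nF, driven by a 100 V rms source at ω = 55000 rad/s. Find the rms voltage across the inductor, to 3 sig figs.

X_L = ωL = 93.5 Ω
X_C = 1/(ωC) = 143 Ω
Net reactance X = X_L − X_C = -49.7 Ω
Z = 80.0 − j49.7 Ω
|Z| = √(80.0² + 49.7²) = 94.2 Ω
I = V/|Z| = 1.06 A
V_L = I·|Z_L| = 1.06 × 93.5 = 99.3 V

99.3 V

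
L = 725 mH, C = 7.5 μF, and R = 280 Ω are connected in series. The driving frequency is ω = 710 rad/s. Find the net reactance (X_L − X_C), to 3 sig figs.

327 Ω

X_L = ωL = 515 Ω
X_C = 1/(ωC) = 188 Ω
X = 515 − 188 = 327 Ω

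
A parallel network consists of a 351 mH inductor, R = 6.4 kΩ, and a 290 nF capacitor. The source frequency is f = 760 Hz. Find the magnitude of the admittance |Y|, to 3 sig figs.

804 μS

ω = 2πf = 4775 rad/s
X_L = ωL = 1680 Ω
X_C = 1/(ωC) = 722 Ω
Parallel: admittances add. Y = 1/R + 1/(jωL) + jωC
Y = (0.000156 + j0.000788) S
|Y| = 0.000804 S → |Z| = 1/|Y| = 1240 Ω, ∠Z = −∠Y = -78.8°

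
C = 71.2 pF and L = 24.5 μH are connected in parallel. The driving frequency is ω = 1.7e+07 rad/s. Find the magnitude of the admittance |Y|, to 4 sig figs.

X_L = ωL = 416.5 Ω
X_C = 1/(ωC) = 826.2 Ω
Parallel: admittances add. Y = 1/(jωL) + jωC
Y = (0 − j0.001191) S
|Y| = 0.001191 S → |Z| = 1/|Y| = 839.9 Ω, ∠Z = −∠Y = 90.00°

1.191 mS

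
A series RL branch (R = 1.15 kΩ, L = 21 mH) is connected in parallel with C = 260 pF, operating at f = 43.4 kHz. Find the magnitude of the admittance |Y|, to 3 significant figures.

ω = 2πf = 272700 rad/s
X_L = ωL = 5730 Ω
X_C = 1/(ωC) = 14100 Ω
Branch 1 (R+jX_L): Z₁ = 1150 + j5730 Ω, |Z₁| = 5840 Ω
Branch 2 (−jX_C): Z₂ = −j14100 Ω
Parallel: Z = Z₁Z₂/(Z₁+Z₂), |Z| = 9740 Ω, ∠Z = 70.8°
|Y| = 1/|Z| = 103 μS

103 μS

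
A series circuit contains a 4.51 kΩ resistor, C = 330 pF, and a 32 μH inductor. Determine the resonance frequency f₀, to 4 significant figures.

1.549 MHz

ω₀ = 1/√(LC) = 1/√(3.2e-05 × 3.3e-10) = 9.731e+06 rad/s
f₀ = ω₀/(2π) = 1.549 MHz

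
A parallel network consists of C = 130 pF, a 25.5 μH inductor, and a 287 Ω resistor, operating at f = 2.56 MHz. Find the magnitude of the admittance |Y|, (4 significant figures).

ω = 2πf = 1.608e+07 rad/s
X_L = ωL = 410.2 Ω
X_C = 1/(ωC) = 478.2 Ω
Parallel: admittances add. Y = 1/R + 1/(jωL) + jωC
Y = (0.003484 − j0.0003470) S
|Y| = 0.003502 S → |Z| = 1/|Y| = 285.6 Ω, ∠Z = −∠Y = 5.687°

3.502 mS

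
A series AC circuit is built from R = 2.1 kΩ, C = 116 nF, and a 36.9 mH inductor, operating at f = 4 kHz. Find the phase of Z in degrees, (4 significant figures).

15.55°

ω = 2πf = 25130 rad/s
X_L = ωL = 927.4 Ω
X_C = 1/(ωC) = 343.0 Ω
Net reactance X = X_L − X_C = 584.4 Ω
Z = 2100 + j584.4 Ω
|Z| = √(2100² + 584.4²) = 2180 Ω
∠Z = arctan(584.4/2100) = 15.55°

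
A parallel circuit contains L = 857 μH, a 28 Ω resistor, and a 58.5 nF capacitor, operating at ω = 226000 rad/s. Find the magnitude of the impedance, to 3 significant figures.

27.3 Ω

X_L = ωL = 194 Ω
X_C = 1/(ωC) = 75.6 Ω
Parallel: admittances add. Y = 1/R + 1/(jωL) + jωC
Y = (0.0357 + j0.00806) S
|Y| = 0.0366 S → |Z| = 1/|Y| = 27.3 Ω, ∠Z = −∠Y = -12.7°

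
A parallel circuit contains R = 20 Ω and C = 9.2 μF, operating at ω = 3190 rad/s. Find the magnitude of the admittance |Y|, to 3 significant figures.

58.0 mS

X_C = 1/(ωC) = 34.1 Ω
Parallel: admittances add. Y = 1/R + jωC
Y = (0.0500 + j0.0293) S
|Y| = 0.0580 S → |Z| = 1/|Y| = 17.2 Ω, ∠Z = −∠Y = -30.4°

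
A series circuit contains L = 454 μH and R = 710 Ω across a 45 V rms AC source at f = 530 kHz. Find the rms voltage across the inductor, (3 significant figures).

ω = 2πf = 3.33e+06 rad/s
X_L = ωL = 1510 Ω
Z = 710 + j1510 Ω
|Z| = √(710² + 1510²) = 1670 Ω
I = V/|Z| = 26.9 mA
V_L = I·|Z_L| = 0.0269 × 1510 = 40.7 V

40.7 V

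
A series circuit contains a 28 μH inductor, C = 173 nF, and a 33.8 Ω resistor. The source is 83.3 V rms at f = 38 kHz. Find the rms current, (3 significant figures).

ω = 2πf = 238800 rad/s
X_L = ωL = 6.69 Ω
X_C = 1/(ωC) = 24.2 Ω
Net reactance X = X_L − X_C = -17.5 Ω
Z = 33.8 − j17.5 Ω
|Z| = √(33.8² + 17.5²) = 38.1 Ω
I = V/|Z| = 83.3/38.1 = 2.19 A

2.19 A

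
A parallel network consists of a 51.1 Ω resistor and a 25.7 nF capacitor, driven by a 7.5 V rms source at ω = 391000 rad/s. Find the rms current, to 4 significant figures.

165.0 mA

X_C = 1/(ωC) = 99.52 Ω
Parallel: admittances add. Y = 1/R + jωC
Y = (0.01957 + j0.01005) S
|Y| = 0.02200 S → |Z| = 1/|Y| = 45.46 Ω, ∠Z = −∠Y = -27.18°
I = V/|Z| = 7.5/45.46 = 165.0 mA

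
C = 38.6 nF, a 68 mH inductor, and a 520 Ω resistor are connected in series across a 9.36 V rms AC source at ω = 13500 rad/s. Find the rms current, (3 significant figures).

8.30 mA

X_L = ωL = 918 Ω
X_C = 1/(ωC) = 1920 Ω
Net reactance X = X_L − X_C = -1000 Ω
Z = 520 − j1000 Ω
|Z| = √(520² + 1000²) = 1130 Ω
I = V/|Z| = 9.36/1130 = 8.30 mA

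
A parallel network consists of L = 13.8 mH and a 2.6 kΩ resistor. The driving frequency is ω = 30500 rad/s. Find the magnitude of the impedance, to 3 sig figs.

415 Ω

X_L = ωL = 421 Ω
Parallel: admittances add. Y = 1/R + 1/(jωL)
Y = (0.000385 − j0.00238) S
|Y| = 0.00241 S → |Z| = 1/|Y| = 415 Ω, ∠Z = −∠Y = 80.8°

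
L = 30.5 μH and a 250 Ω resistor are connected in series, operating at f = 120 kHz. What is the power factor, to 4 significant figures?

ω = 2πf = 754000 rad/s
X_L = ωL = 23.00 Ω
Z = 250.0 + j23.00 Ω
|Z| = √(250.0² + 23.00²) = 251.1 Ω
∠Z = arctan(23.00/250.0) = 5.256°
cos φ = cos(5.256°) = 0.9958

0.9958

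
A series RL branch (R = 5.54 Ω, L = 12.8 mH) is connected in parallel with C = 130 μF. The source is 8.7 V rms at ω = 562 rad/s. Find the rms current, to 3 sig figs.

X_L = ωL = 7.19 Ω
X_C = 1/(ωC) = 13.7 Ω
Branch 1 (R+jX_L): Z₁ = 5.54 + j7.19 Ω, |Z₁| = 9.08 Ω
Branch 2 (−jX_C): Z₂ = −j13.7 Ω
Parallel: Z = Z₁Z₂/(Z₁+Z₂), |Z| = 14.6 Ω, ∠Z = 11.9°
I = V/|Z| = 8.7/14.6 = 598 mA

598 mA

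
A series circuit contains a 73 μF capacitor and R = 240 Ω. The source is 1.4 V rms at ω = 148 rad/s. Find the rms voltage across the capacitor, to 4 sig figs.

0.5038 V

X_C = 1/(ωC) = 92.56 Ω
Z = 240.0 − j92.56 Ω
|Z| = √(240.0² + 92.56²) = 257.2 Ω
I = V/|Z| = 5.443 mA
V_C = I·|Z_C| = 0.005443 × 92.56 = 0.5038 V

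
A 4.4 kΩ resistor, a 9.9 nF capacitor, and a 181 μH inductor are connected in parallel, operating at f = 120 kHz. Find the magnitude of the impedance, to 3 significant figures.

3770 Ω

ω = 2πf = 754000 rad/s
X_L = ωL = 136 Ω
X_C = 1/(ωC) = 134 Ω
Parallel: admittances add. Y = 1/R + 1/(jωL) + jωC
Y = (0.000227 + j0.000137) S
|Y| = 0.000265 S → |Z| = 1/|Y| = 3770 Ω, ∠Z = −∠Y = -31.1°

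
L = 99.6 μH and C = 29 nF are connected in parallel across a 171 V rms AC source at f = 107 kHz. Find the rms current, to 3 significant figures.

ω = 2πf = 672300 rad/s
X_L = ωL = 67.0 Ω
X_C = 1/(ωC) = 51.3 Ω
Parallel: admittances add. Y = 1/(jωL) + jωC
Y = (0 + j0.00456) S
|Y| = 0.00456 S → |Z| = 1/|Y| = 219 Ω, ∠Z = −∠Y = -90.0°
I = V/|Z| = 171/219 = 780 mA

780 mA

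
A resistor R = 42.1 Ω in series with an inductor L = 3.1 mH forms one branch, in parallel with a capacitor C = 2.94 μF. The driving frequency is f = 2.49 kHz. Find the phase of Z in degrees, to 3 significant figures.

ω = 2πf = 15650 rad/s
X_L = ωL = 48.5 Ω
X_C = 1/(ωC) = 21.7 Ω
Branch 1 (R+jX_L): Z₁ = 42.1 + j48.5 Ω, |Z₁| = 64.2 Ω
Branch 2 (−jX_C): Z₂ = −j21.7 Ω
Parallel: Z = Z₁Z₂/(Z₁+Z₂), |Z| = 28.0 Ω, ∠Z = -73.4°

-73.4°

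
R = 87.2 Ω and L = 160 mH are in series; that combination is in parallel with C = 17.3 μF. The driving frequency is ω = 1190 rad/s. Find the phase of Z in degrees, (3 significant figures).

-83.0°

X_L = ωL = 190 Ω
X_C = 1/(ωC) = 48.6 Ω
Branch 1 (R+jX_L): Z₁ = 87.2 + j190 Ω, |Z₁| = 209 Ω
Branch 2 (−jX_C): Z₂ = −j48.6 Ω
Parallel: Z = Z₁Z₂/(Z₁+Z₂), |Z| = 61.1 Ω, ∠Z = -83.0°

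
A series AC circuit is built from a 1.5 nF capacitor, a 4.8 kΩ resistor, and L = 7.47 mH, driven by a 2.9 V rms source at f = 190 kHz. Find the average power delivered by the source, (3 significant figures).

434 μW

ω = 2πf = 1.194e+06 rad/s
X_L = ωL = 8920 Ω
X_C = 1/(ωC) = 558 Ω
Net reactance X = X_L − X_C = 8360 Ω
Z = 4800 + j8360 Ω
|Z| = √(4800² + 8360²) = 9640 Ω
∠Z = arctan(8360/4800) = 60.1°
I = V/|Z| = 301 μA
P = VI cos φ = 2.9 × 0.000301 × cos(60.1°) = 434 μW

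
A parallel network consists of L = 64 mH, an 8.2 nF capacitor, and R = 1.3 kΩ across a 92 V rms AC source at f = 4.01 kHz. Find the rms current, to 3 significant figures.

ω = 2πf = 25200 rad/s
X_L = ωL = 1610 Ω
X_C = 1/(ωC) = 4840 Ω
Parallel: admittances add. Y = 1/R + 1/(jωL) + jωC
Y = (0.000769 − j0.000414) S
|Y| = 0.000873 S → |Z| = 1/|Y| = 1150 Ω, ∠Z = −∠Y = 28.3°
I = V/|Z| = 92/1150 = 80.3 mA

80.3 mA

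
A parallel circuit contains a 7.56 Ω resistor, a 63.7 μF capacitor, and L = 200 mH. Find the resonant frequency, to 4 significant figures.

44.59 Hz

ω₀ = 1/√(LC) = 1/√(0.2 × 6.37e-05) = 280.2 rad/s
f₀ = ω₀/(2π) = 44.59 Hz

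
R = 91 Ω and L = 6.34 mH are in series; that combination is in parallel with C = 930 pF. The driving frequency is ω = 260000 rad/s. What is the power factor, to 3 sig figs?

X_L = ωL = 1650 Ω
X_C = 1/(ωC) = 4140 Ω
Branch 1 (R+jX_L): Z₁ = 91.0 + j1650 Ω, |Z₁| = 1650 Ω
Branch 2 (−jX_C): Z₂ = −j4140 Ω
Parallel: Z = Z₁Z₂/(Z₁+Z₂), |Z| = 2740 Ω, ∠Z = 84.7°
cos φ = cos(84.7°) = 0.0916

0.0916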